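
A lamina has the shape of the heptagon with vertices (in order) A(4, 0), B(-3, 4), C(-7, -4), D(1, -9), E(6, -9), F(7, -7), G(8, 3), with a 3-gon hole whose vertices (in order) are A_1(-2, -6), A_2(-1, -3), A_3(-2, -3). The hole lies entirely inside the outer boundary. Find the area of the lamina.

Outer boundary:
Apply the shoelace formula: 2A = Σ (x_i·y_{i+1} − x_{i+1}·y_i), indices taken mod 7.
A→B: (4)(4) − (-3)(0) = 16
B→C: (-3)(-4) − (-7)(4) = 40
C→D: (-7)(-9) − (1)(-4) = 67
D→E: (1)(-9) − (6)(-9) = 45
E→F: (6)(-7) − (7)(-9) = 21
F→G: (7)(3) − (8)(-7) = 77
G→A: (8)(0) − (4)(3) = -12
Σ = 254
Area = |Σ|/2 = 127.
Hole:
Cross-terms: 0, -3, 6  ⇒  Σ = 3
Area = |Σ|/2 = 1.5.
Net area = 127 − 1.5 = 125.5.

125.5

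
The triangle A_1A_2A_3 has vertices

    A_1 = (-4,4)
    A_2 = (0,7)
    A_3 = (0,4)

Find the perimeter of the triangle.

|A_1A_2| = √((4)² + (3)²) = √25 = 5
|A_2A_3| = √((0)² + (-3)²) = √9 = 3
|A_3A_1| = √((-4)² + (0)²) = √16 = 4
Perimeter = 5 + 3 + 4 = 12.

12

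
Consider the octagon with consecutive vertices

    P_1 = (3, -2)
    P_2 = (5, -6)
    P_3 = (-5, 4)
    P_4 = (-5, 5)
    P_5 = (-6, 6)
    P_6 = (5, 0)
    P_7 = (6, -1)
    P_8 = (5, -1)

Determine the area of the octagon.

Σ = (-8) + (-10) + (-5) + (0) + (-30) + (-5) + (-1) + (-7) = -66
Area = |Σ|/2 = 33.

33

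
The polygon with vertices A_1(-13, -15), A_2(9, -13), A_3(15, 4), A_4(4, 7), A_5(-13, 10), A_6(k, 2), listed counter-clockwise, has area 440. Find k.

-5

Write out the shoelace sum; only the two edges meeting at A_6 involve k:
2·Area = [((-13)·2 − k·10) + (k·(-15) − (-13)·2)] + 755
       = -25·k + 755 = 880
⇒ k = -5.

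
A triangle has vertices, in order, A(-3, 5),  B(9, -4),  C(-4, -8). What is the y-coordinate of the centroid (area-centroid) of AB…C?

-7/3

Apply the surveyor's formula. First the cross-terms c_i = x_i·y_{i+1} − x_{i+1}·y_i:
  -33, -88, -44  ⇒  2A = -165, A = -82.5.
Then Σ (y_i + y_{i+1})·c_i = 1155, so ȳ = 1155 / (6·(-82.5)) = -7/3.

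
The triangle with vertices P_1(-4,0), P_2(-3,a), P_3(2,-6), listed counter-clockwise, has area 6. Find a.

Write out the shoelace sum; only the two edges meeting at P_2 involve a:
2·Area = [((-4)·a − (-3)·0) + ((-3)·(-6) − 2·a)] + -24
       = -6·a + -6 = 12
⇒ a = -3.

-3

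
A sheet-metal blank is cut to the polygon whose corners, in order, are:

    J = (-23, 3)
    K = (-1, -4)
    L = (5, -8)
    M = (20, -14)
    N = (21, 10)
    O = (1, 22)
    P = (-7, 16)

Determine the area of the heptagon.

Σ = (95) + (28) + (90) + (494) + (452) + (170) + (347) = 1676
Area = |Σ|/2 = 838.

838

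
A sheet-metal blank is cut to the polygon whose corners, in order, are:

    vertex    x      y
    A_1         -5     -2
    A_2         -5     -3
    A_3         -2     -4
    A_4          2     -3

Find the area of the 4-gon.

7

Σ = (5) + (14) + (14) + (-19) = 14
Area = |Σ|/2 = 7.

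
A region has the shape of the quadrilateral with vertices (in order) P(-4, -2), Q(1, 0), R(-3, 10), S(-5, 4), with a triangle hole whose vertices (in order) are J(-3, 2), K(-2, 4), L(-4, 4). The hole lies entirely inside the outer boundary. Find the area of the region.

36

Outer boundary:
Σ = (2) + (10) + (38) + (26) = 76
Area = |Σ|/2 = 38.
Hole:
Apply the shoelace formula: 2A = Σ (x_i·y_{i+1} − x_{i+1}·y_i), indices taken mod 3.
J→K: (-3)(4) − (-2)(2) = -8
K→L: (-2)(4) − (-4)(4) = 8
L→J: (-4)(2) − (-3)(4) = 4
Σ = 4
Area = |Σ|/2 = 2.
Net area = 38 − 2 = 36.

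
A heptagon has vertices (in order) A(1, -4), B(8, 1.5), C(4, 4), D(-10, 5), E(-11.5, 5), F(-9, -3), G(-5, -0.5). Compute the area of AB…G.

Apply the surveyor's formula: 2A = Σ (x_i·y_{i+1} − x_{i+1}·y_i), indices taken mod 7.
Cross-terms: 33.5, 26, 60, 7.5, 79.5, -10.5, 20.5  ⇒  Σ = 216.5
Area = |Σ|/2 = 108.25.

108.25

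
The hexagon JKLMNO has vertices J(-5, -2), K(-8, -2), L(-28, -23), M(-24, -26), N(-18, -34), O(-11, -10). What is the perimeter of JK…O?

|JK| = √((-3)² + (0)²) = √9 = 3
|KL| = √((-20)² + (-21)²) = √841 = 29
|LM| = √((4)² + (-3)²) = √25 = 5
|MN| = √((6)² + (-8)²) = √100 = 10
|NO| = √((7)² + (24)²) = √625 = 25
|OJ| = √((6)² + (8)²) = √100 = 10
Perimeter = 3 + 29 + 5 + 10 + 25 + 10 = 82.

82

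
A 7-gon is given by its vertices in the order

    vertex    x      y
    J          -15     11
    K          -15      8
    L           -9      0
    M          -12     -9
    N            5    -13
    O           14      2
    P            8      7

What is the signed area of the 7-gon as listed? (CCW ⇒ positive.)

Apply Gauss's area formula: 2A = Σ (x_i·y_{i+1} − x_{i+1}·y_i), indices taken mod 7.
Cross-terms: 45, 72, 81, 201, 192, 82, 193  ⇒  Σ = 866
Signed area = Σ/2 = 433 (positive ⇒ counter-clockwise traversal).

433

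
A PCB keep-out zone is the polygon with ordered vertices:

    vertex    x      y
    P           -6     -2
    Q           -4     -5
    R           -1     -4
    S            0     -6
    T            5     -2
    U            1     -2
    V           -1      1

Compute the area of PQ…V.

Apply the shoelace (surveyor's) formula: 2A = Σ (x_i·y_{i+1} − x_{i+1}·y_i), indices taken mod 7.
Σ = (22) + (11) + (6) + (30) + (-8) + (-1) + (8) = 68
Area = |Σ|/2 = 34.

34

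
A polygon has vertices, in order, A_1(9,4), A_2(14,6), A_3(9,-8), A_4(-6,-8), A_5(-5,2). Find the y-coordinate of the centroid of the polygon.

Apply Gauss's area formula. First the cross-terms c_i = x_i·y_{i+1} − x_{i+1}·y_i:
  -2, -166, -120, -52, -38  ⇒  2A = -378, A = -189.
Then Σ (y_i + y_{i+1})·c_i = 2316, so ȳ = 2316 / (6·(-189)) = -386/189.

-386/189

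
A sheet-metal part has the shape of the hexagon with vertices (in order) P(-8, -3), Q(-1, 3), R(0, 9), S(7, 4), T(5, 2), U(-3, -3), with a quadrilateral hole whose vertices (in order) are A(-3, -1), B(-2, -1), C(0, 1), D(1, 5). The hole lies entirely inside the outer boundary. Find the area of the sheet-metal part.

58.5

Outer boundary:
Apply the shoelace (surveyor's) formula: 2A = Σ (x_i·y_{i+1} − x_{i+1}·y_i), indices taken mod 6.
P→Q: (-8)(3) − (-1)(-3) = -27
Q→R: (-1)(9) − (0)(3) = -9
R→S: (0)(4) − (7)(9) = -63
S→T: (7)(2) − (5)(4) = -6
T→U: (5)(-3) − (-3)(2) = -9
U→P: (-3)(-3) − (-8)(-3) = -15
Σ = -129
Area = |Σ|/2 = 64.5.
Hole:
Σ = (1) + (-2) + (-1) + (14) = 12
Area = |Σ|/2 = 6.
Net area = 64.5 − 6 = 58.5.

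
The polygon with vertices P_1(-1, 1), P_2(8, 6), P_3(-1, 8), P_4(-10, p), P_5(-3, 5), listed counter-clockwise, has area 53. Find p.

Write out the shoelace sum; only the two edges meeting at P_4 involve p:
2·Area = [((-1)·p − (-10)·8) + ((-10)·5 − (-3)·p)] + 58
       = 2·p + 88 = 106
⇒ p = 9.

9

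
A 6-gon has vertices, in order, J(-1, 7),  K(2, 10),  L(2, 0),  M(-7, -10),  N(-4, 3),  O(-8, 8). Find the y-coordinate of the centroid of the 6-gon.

Apply the shoelace formula. First the cross-terms c_i = x_i·y_{i+1} − x_{i+1}·y_i:
  -24, -20, -20, -61, -8, -48  ⇒  2A = -181, A = -90.5.
Then Σ (y_i + y_{i+1})·c_i = -789, so ȳ = -789 / (6·(-90.5)) = 263/181.

263/181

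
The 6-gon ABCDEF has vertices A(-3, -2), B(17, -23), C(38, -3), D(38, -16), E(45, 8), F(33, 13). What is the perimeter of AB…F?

|AB| = √((20)² + (-21)²) = √841 = 29
|BC| = √((21)² + (20)²) = √841 = 29
|CD| = √((0)² + (-13)²) = √169 = 13
|DE| = √((7)² + (24)²) = √625 = 25
|EF| = √((-12)² + (5)²) = √169 = 13
|FA| = √((-36)² + (-15)²) = √1521 = 39
Perimeter = 29 + 29 + 13 + 25 + 13 + 39 = 148.

148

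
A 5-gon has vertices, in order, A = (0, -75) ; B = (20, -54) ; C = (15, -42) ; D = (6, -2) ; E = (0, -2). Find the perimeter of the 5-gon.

|AB| = √((20)² + (21)²) = √841 = 29
|BC| = √((-5)² + (12)²) = √169 = 13
|CD| = √((-9)² + (40)²) = √1681 = 41
|DE| = √((-6)² + (0)²) = √36 = 6
|EA| = √((0)² + (-73)²) = √5329 = 73
Perimeter = 29 + 13 + 41 + 6 + 73 = 162.

162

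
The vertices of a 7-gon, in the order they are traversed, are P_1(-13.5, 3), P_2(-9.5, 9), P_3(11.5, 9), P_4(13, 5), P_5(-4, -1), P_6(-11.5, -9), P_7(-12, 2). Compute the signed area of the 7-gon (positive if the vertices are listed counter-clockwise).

-225

Σ = (-93) + (-189) + (-59.5) + (7) + (24.5) + (-131) + (-9) = -450
Signed area = Σ/2 = -225 (negative ⇒ clockwise traversal).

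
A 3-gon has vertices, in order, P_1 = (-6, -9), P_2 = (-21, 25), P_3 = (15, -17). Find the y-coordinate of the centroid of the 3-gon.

-1/3

Apply the surveyor's formula. First the cross-terms c_i = x_i·y_{i+1} − x_{i+1}·y_i:
  -339, -18, -237  ⇒  2A = -594, A = -297.
Then Σ (y_i + y_{i+1})·c_i = 594, so ȳ = 594 / (6·(-297)) = -1/3.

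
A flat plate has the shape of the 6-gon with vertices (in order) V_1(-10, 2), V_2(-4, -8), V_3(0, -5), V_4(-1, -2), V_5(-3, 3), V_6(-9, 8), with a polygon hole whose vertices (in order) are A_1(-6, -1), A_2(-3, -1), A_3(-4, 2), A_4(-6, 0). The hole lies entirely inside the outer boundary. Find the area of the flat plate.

Outer boundary:
Σ = (88) + (20) + (-5) + (-9) + (3) + (62) = 159
Area = |Σ|/2 = 79.5.
Hole:
Σ = (3) + (-10) + (12) + (6) = 11
Area = |Σ|/2 = 5.5.
Net area = 79.5 − 5.5 = 74.

74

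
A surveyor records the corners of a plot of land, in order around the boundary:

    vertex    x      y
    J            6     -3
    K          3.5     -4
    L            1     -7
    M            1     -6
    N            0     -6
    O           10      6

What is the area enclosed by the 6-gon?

Apply the surveyor's formula: 2A = Σ (x_i·y_{i+1} − x_{i+1}·y_i), indices taken mod 6.
Σ = (-13.5) + (-20.5) + (1) + (-6) + (60) + (-66) = -45
Area = |Σ|/2 = 22.5.

22.5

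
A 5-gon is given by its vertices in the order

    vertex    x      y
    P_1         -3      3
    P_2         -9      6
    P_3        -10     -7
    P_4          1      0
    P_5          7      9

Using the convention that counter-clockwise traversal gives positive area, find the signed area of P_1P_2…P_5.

Σ = (9) + (123) + (7) + (9) + (48) = 196
Signed area = Σ/2 = 98 (positive ⇒ counter-clockwise traversal).

98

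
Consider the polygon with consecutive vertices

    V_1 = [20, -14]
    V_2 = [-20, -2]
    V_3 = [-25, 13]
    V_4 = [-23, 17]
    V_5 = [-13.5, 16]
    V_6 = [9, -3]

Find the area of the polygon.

Σ = (-320) + (-310) + (-126) + (-138.5) + (-103.5) + (-66) = -1064
Area = |Σ|/2 = 532.

532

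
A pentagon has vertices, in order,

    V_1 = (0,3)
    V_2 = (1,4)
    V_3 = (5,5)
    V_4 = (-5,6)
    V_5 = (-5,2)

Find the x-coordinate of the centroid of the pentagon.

-109/63

Apply the shoelace (surveyor's) formula. First the cross-terms c_i = x_i·y_{i+1} − x_{i+1}·y_i:
  -3, -15, 55, 20, -15  ⇒  2A = 42, A = 21.
Then Σ (x_i + x_{i+1})·c_i = -218, so x̄ = -218 / (6·21) = -109/63.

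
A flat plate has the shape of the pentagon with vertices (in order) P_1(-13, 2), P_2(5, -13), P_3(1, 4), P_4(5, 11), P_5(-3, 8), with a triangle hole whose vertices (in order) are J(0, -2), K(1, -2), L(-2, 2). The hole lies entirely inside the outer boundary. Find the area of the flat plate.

Outer boundary:
Cross-terms: 159, 33, -9, 73, 98  ⇒  Σ = 354
Area = |Σ|/2 = 177.
Hole:
Σ = (2) + (-2) + (4) = 4
Area = |Σ|/2 = 2.
Net area = 177 − 2 = 175.

175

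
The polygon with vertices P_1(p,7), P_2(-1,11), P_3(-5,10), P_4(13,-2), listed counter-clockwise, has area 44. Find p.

Write out the shoelace sum; only the two edges meeting at P_1 involve p:
2·Area = [(13·7 − p·(-2)) + (p·11 − (-1)·7)] + -75
       = 13·p + 23 = 88
⇒ p = 5.

5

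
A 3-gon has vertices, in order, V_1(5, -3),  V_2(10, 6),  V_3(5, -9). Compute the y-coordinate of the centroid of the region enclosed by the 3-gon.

-2

Apply the shoelace (surveyor's) formula. First the cross-terms c_i = x_i·y_{i+1} − x_{i+1}·y_i:
  60, -120, 30  ⇒  2A = -30, A = -15.
Then Σ (y_i + y_{i+1})·c_i = 180, so ȳ = 180 / (6·(-15)) = -2.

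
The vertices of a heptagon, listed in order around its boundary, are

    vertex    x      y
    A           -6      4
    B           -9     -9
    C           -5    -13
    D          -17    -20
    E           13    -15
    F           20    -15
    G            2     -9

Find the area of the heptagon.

232.5

Σ = (90) + (72) + (-121) + (515) + (105) + (-150) + (-46) = 465
Area = |Σ|/2 = 232.5.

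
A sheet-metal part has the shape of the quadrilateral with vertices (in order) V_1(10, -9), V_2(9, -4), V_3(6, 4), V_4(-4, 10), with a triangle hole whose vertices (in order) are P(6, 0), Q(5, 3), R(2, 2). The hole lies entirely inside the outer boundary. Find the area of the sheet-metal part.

51.5

Outer boundary:
Apply the surveyor's formula: 2A = Σ (x_i·y_{i+1} − x_{i+1}·y_i), indices taken mod 4.
V_1→V_2: (10)(-4) − (9)(-9) = 41
V_2→V_3: (9)(4) − (6)(-4) = 60
V_3→V_4: (6)(10) − (-4)(4) = 76
V_4→V_1: (-4)(-9) − (10)(10) = -64
Σ = 113
Area = |Σ|/2 = 56.5.
Hole:
Σ = (18) + (4) + (-12) = 10
Area = |Σ|/2 = 5.
Net area = 56.5 − 5 = 51.5.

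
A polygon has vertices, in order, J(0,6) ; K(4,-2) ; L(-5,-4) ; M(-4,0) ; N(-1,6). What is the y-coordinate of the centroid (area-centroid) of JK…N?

23/72

Apply the shoelace (surveyor's) formula. First the cross-terms c_i = x_i·y_{i+1} − x_{i+1}·y_i:
  -24, -26, -16, -24, -6  ⇒  2A = -96, A = -48.
Then Σ (y_i + y_{i+1})·c_i = -92, so ȳ = -92 / (6·(-48)) = 23/72.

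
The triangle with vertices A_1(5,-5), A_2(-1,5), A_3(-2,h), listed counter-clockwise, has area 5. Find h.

The doubled signed area Σ (x_i y_{i+1} − x_{i+1} y_i) is linear in h.
With h=0 it equals 40; the coefficient of h is -6 (from the two edges through A_3).
So -6·h + 40 = 2·5 = 10 ⇒ h = 5.

5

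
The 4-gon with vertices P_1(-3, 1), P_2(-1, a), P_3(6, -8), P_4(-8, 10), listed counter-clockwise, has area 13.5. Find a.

0

Write out the shoelace sum; only the two edges meeting at P_2 involve a:
2·Area = [((-3)·a − (-1)·1) + ((-1)·(-8) − 6·a)] + 18
       = -9·a + 27 = 27
⇒ a = 0.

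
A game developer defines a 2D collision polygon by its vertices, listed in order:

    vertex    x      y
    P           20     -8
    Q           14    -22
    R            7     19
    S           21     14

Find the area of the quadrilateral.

Apply the surveyor's formula: 2A = Σ (x_i·y_{i+1} − x_{i+1}·y_i), indices taken mod 4.
Cross-terms: -328, 420, -301, -448  ⇒  Σ = -657
Area = |Σ|/2 = 328.5.

328.5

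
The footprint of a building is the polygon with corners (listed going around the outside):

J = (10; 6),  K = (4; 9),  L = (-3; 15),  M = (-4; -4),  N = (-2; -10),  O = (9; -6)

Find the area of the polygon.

236.5

Apply Gauss's area formula: 2A = Σ (x_i·y_{i+1} − x_{i+1}·y_i), indices taken mod 6.
Σ = (66) + (87) + (72) + (32) + (102) + (114) = 473
Area = |Σ|/2 = 236.5.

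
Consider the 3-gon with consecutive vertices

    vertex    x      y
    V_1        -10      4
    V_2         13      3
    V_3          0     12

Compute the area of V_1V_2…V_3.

Σ = (-82) + (156) + (120) = 194
Area = |Σ|/2 = 97.

97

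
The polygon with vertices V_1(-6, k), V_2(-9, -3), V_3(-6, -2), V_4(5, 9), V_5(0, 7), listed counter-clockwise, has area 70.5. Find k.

Write out the shoelace sum; only the two edges meeting at V_1 involve k:
2·Area = [(0·k − (-6)·7) + ((-6)·(-3) − (-9)·k)] + -9
       = 9·k + 51 = 141
⇒ k = 10.

10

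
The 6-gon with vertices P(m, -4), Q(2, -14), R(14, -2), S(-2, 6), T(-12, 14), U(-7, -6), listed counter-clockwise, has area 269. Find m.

Write out the shoelace sum; only the two edges meeting at P involve m:
2·Area = [((-7)·(-4) − m·(-6)) + (m·(-14) − 2·(-4))] + 486
       = -8·m + 522 = 538
⇒ m = -2.

-2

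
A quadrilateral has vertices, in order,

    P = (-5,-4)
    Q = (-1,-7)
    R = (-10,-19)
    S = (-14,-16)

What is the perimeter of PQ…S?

40

|PQ| = √((4)² + (-3)²) = √25 = 5
|QR| = √((-9)² + (-12)²) = √225 = 15
|RS| = √((-4)² + (3)²) = √25 = 5
|SP| = √((9)² + (12)²) = √225 = 15
Perimeter = 5 + 15 + 5 + 15 = 40.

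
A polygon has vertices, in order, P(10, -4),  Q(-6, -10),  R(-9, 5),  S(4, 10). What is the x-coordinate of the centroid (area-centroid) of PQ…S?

-23/141

Apply the shoelace formula. First the cross-terms c_i = x_i·y_{i+1} − x_{i+1}·y_i:
  -124, -120, -110, -116  ⇒  2A = -470, A = -235.
Then Σ (x_i + x_{i+1})·c_i = 230, so x̄ = 230 / (6·(-235)) = -23/141.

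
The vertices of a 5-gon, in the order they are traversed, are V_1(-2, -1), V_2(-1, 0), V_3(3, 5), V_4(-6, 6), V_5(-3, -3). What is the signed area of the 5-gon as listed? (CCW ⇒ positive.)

37.5

Cross-terms: -1, -5, 48, 36, -3  ⇒  Σ = 75
Signed area = Σ/2 = 37.5 (positive ⇒ counter-clockwise traversal).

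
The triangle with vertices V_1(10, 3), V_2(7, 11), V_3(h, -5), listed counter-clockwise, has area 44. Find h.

The doubled signed area Σ (x_i y_{i+1} − x_{i+1} y_i) is linear in h.
With h=0 it equals 104; the coefficient of h is -8 (from the two edges through V_3).
So -8·h + 104 = 2·44 = 88 ⇒ h = 2.

2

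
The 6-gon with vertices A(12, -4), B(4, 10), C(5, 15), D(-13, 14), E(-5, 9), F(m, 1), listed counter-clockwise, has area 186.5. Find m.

-2

The doubled signed area Σ (x_i y_{i+1} − x_{i+1} y_i) is linear in m.
With m=0 it equals 347; the coefficient of m is -13 (from the two edges through F).
So -13·m + 347 = 2·186.5 = 373 ⇒ m = -2.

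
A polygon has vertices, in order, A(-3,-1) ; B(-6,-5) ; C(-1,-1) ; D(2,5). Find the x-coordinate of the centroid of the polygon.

Apply the shoelace formula. First the cross-terms c_i = x_i·y_{i+1} − x_{i+1}·y_i:
  9, 1, -3, 13  ⇒  2A = 20, A = 10.
Then Σ (x_i + x_{i+1})·c_i = -104, so x̄ = -104 / (6·10) = -26/15.

-26/15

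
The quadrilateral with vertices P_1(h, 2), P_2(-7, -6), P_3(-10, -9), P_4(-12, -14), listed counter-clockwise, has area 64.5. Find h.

13

Write out the shoelace sum; only the two edges meeting at P_1 involve h:
2·Area = [((-12)·2 − h·(-14)) + (h·(-6) − (-7)·2)] + 35
       = 8·h + 25 = 129
⇒ h = 13.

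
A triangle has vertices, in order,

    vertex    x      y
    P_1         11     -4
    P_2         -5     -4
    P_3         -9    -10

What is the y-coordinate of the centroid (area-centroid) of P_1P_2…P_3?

Apply the shoelace formula. First the cross-terms c_i = x_i·y_{i+1} − x_{i+1}·y_i:
  -64, 14, 146  ⇒  2A = 96, A = 48.
Then Σ (y_i + y_{i+1})·c_i = -1728, so ȳ = -1728 / (6·48) = -6.

-6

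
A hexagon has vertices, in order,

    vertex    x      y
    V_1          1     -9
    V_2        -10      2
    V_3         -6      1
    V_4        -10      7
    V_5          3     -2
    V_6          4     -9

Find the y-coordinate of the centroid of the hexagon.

Apply the shoelace formula. First the cross-terms c_i = x_i·y_{i+1} − x_{i+1}·y_i:
  -88, 2, -32, -1, -19, -27  ⇒  2A = -165, A = -82.5.
Then Σ (y_i + y_{i+1})·c_i = 1056, so ȳ = 1056 / (6·(-82.5)) = -32/15.

-32/15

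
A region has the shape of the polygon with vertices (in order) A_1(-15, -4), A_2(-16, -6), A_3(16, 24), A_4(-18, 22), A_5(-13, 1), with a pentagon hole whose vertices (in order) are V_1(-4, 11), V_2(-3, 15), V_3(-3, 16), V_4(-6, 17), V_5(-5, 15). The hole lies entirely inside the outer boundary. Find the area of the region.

Outer boundary:
Σ = (26) + (-288) + (784) + (268) + (67) = 857
Area = |Σ|/2 = 428.5.
Hole:
Σ = (-27) + (-3) + (45) + (-5) + (5) = 15
Area = |Σ|/2 = 7.5.
Net area = 428.5 − 7.5 = 421.

421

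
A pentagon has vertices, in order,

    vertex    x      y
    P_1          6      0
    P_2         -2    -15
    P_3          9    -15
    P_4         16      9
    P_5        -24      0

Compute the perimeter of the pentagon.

|P_1P_2| = √((-8)² + (-15)²) = √289 = 17
|P_2P_3| = √((11)² + (0)²) = √121 = 11
|P_3P_4| = √((7)² + (24)²) = √625 = 25
|P_4P_5| = √((-40)² + (-9)²) = √1681 = 41
|P_5P_1| = √((30)² + (0)²) = √900 = 30
Perimeter = 17 + 11 + 25 + 41 + 30 = 124.

124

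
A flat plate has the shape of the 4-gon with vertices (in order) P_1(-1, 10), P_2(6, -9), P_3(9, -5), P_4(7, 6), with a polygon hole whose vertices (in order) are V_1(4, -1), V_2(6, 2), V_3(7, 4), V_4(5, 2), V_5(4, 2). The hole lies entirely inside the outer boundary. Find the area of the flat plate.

Outer boundary:
Apply the shoelace (surveyor's) formula: 2A = Σ (x_i·y_{i+1} − x_{i+1}·y_i), indices taken mod 4.
Σ = (-51) + (51) + (89) + (76) = 165
Area = |Σ|/2 = 82.5.
Hole:
Apply the surveyor's formula: 2A = Σ (x_i·y_{i+1} − x_{i+1}·y_i), indices taken mod 5.
V_1→V_2: (4)(2) − (6)(-1) = 14
V_2→V_3: (6)(4) − (7)(2) = 10
V_3→V_4: (7)(2) − (5)(4) = -6
V_4→V_5: (5)(2) − (4)(2) = 2
V_5→V_1: (4)(-1) − (4)(2) = -12
Σ = 8
Area = |Σ|/2 = 4.
Net area = 82.5 − 4 = 78.5.

78.5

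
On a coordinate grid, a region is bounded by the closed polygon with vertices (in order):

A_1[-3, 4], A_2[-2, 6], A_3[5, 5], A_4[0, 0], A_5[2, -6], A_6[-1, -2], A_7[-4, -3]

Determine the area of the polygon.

45

Apply the surveyor's formula: 2A = Σ (x_i·y_{i+1} − x_{i+1}·y_i), indices taken mod 7.
A_1→A_2: (-3)(6) − (-2)(4) = -10
A_2→A_3: (-2)(5) − (5)(6) = -40
A_3→A_4: (5)(0) − (0)(5) = 0
A_4→A_5: (0)(-6) − (2)(0) = 0
A_5→A_6: (2)(-2) − (-1)(-6) = -10
A_6→A_7: (-1)(-3) − (-4)(-2) = -5
A_7→A_1: (-4)(4) − (-3)(-3) = -25
Σ = -90
Area = |Σ|/2 = 45.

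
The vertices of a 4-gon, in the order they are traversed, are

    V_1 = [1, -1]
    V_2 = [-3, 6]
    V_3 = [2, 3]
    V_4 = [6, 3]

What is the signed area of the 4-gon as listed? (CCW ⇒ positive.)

Apply the shoelace (surveyor's) formula: 2A = Σ (x_i·y_{i+1} − x_{i+1}·y_i), indices taken mod 4.
Σ = (3) + (-21) + (-12) + (-9) = -39
Signed area = Σ/2 = -19.5 (negative ⇒ clockwise traversal).

-19.5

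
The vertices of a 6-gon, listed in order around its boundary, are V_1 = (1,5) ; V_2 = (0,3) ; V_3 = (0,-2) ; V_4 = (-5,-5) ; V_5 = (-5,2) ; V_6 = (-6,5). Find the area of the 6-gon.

Apply the shoelace (surveyor's) formula: 2A = Σ (x_i·y_{i+1} − x_{i+1}·y_i), indices taken mod 6.
Σ = (3) + (0) + (-10) + (-35) + (-13) + (-35) = -90
Area = |Σ|/2 = 45.

45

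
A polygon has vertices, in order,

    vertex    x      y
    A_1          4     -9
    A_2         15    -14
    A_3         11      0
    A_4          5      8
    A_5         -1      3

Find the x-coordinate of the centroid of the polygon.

Apply the shoelace formula. First the cross-terms c_i = x_i·y_{i+1} − x_{i+1}·y_i:
  79, 154, 88, 23, -3  ⇒  2A = 341, A = 170.5.
Then Σ (x_i + x_{i+1})·c_i = 6996, so x̄ = 6996 / (6·170.5) = 212/31.

212/31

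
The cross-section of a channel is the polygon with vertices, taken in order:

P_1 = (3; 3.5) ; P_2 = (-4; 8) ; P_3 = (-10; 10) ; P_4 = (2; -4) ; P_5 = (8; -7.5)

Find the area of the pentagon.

82.75

Σ = (38) + (40) + (20) + (17) + (50.5) = 165.5
Area = |Σ|/2 = 82.75.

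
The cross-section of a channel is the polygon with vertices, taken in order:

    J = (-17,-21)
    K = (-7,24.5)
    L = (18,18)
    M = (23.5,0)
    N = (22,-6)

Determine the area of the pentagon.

1129.25

Apply Gauss's area formula: 2A = Σ (x_i·y_{i+1} − x_{i+1}·y_i), indices taken mod 5.
Σ = (-563.5) + (-567) + (-423) + (-141) + (-564) = -2258.5
Area = |Σ|/2 = 1129.25.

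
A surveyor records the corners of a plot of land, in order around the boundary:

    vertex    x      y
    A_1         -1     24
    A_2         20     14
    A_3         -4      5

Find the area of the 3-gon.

Σ = (-494) + (156) + (-91) = -429
Area = |Σ|/2 = 214.5.

214.5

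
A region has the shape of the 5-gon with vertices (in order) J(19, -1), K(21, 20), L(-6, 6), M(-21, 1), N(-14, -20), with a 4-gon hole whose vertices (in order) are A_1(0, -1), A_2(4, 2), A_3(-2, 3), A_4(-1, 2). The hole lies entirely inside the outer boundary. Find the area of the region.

Outer boundary:
Apply the shoelace (surveyor's) formula: 2A = Σ (x_i·y_{i+1} − x_{i+1}·y_i), indices taken mod 5.
Cross-terms: 401, 246, 120, 434, 394  ⇒  Σ = 1595
Area = |Σ|/2 = 797.5.
Hole:
A_1→A_2: (0)(2) − (4)(-1) = 4
A_2→A_3: (4)(3) − (-2)(2) = 16
A_3→A_4: (-2)(2) − (-1)(3) = -1
A_4→A_1: (-1)(-1) − (0)(2) = 1
Σ = 20
Area = |Σ|/2 = 10.
Net area = 797.5 − 10 = 787.5.

787.5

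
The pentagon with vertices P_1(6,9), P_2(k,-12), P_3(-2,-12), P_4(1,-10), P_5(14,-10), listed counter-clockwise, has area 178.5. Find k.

-5

Write out the shoelace sum; only the two edges meeting at P_2 involve k:
2·Area = [(6·(-12) − k·9) + (k·(-12) − (-2)·(-12))] + 348
       = -21·k + 252 = 357
⇒ k = -5.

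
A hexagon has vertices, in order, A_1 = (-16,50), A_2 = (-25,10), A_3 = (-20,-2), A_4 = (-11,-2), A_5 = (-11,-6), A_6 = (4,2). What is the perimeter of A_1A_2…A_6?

136

|A_1A_2| = √((-9)² + (-40)²) = √1681 = 41
|A_2A_3| = √((5)² + (-12)²) = √169 = 13
|A_3A_4| = √((9)² + (0)²) = √81 = 9
|A_4A_5| = √((0)² + (-4)²) = √16 = 4
|A_5A_6| = √((15)² + (8)²) = √289 = 17
|A_6A_1| = √((-20)² + (48)²) = √2704 = 52
Perimeter = 41 + 13 + 9 + 4 + 17 + 52 = 136.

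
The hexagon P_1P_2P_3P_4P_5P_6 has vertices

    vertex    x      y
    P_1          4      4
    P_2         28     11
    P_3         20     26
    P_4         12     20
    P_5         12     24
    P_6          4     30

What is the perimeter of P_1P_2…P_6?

|P_1P_2| = √((24)² + (7)²) = √625 = 25
|P_2P_3| = √((-8)² + (15)²) = √289 = 17
|P_3P_4| = √((-8)² + (-6)²) = √100 = 10
|P_4P_5| = √((0)² + (4)²) = √16 = 4
|P_5P_6| = √((-8)² + (6)²) = √100 = 10
|P_6P_1| = √((0)² + (-26)²) = √676 = 26
Perimeter = 25 + 17 + 10 + 4 + 10 + 26 = 92.

92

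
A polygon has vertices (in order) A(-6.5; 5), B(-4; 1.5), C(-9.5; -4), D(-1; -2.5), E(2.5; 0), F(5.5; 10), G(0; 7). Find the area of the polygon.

87.75

Apply the shoelace formula: 2A = Σ (x_i·y_{i+1} − x_{i+1}·y_i), indices taken mod 7.
A→B: (-6.5)(1.5) − (-4)(5) = 10.25
B→C: (-4)(-4) − (-9.5)(1.5) = 30.25
C→D: (-9.5)(-2.5) − (-1)(-4) = 19.75
D→E: (-1)(0) − (2.5)(-2.5) = 6.25
E→F: (2.5)(10) − (5.5)(0) = 25
F→G: (5.5)(7) − (0)(10) = 38.5
G→A: (0)(5) − (-6.5)(7) = 45.5
Σ = 175.5
Area = |Σ|/2 = 87.75.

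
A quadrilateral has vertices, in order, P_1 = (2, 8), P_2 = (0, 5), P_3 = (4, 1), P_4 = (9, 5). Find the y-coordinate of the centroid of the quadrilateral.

14/3

Apply the shoelace formula. First the cross-terms c_i = x_i·y_{i+1} − x_{i+1}·y_i:
  10, -20, 11, 62  ⇒  2A = 63, A = 31.5.
Then Σ (y_i + y_{i+1})·c_i = 882, so ȳ = 882 / (6·31.5) = 14/3.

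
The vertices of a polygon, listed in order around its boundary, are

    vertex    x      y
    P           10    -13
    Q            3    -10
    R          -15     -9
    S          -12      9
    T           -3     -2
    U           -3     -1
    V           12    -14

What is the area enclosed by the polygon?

197.5

Apply Gauss's area formula: 2A = Σ (x_i·y_{i+1} − x_{i+1}·y_i), indices taken mod 7.
P→Q: (10)(-10) − (3)(-13) = -61
Q→R: (3)(-9) − (-15)(-10) = -177
R→S: (-15)(9) − (-12)(-9) = -243
S→T: (-12)(-2) − (-3)(9) = 51
T→U: (-3)(-1) − (-3)(-2) = -3
U→V: (-3)(-14) − (12)(-1) = 54
V→P: (12)(-13) − (10)(-14) = -16
Σ = -395
Area = |Σ|/2 = 197.5.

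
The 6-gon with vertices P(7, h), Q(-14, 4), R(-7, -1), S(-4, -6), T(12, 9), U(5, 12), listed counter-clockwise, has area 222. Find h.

15

Write out the shoelace sum; only the two edges meeting at P involve h:
2·Area = [(5·h − 7·12) + (7·4 − (-14)·h)] + 215
       = 19·h + 159 = 444
⇒ h = 15.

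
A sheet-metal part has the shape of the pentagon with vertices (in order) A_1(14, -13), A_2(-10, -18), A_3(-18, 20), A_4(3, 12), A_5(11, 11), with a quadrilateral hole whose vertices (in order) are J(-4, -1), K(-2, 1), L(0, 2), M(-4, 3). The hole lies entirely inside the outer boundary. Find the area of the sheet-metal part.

782

Outer boundary:
Σ = (-382) + (-524) + (-276) + (-99) + (-297) = -1578
Area = |Σ|/2 = 789.
Hole:
Σ = (-6) + (-4) + (8) + (16) = 14
Area = |Σ|/2 = 7.
Net area = 789 − 7 = 782.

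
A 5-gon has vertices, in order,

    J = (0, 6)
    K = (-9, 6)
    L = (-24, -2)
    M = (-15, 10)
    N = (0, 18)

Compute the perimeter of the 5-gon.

|JK| = √((-9)² + (0)²) = √81 = 9
|KL| = √((-15)² + (-8)²) = √289 = 17
|LM| = √((9)² + (12)²) = √225 = 15
|MN| = √((15)² + (8)²) = √289 = 17
|NJ| = √((0)² + (-12)²) = √144 = 12
Perimeter = 9 + 17 + 15 + 17 + 12 = 70.

70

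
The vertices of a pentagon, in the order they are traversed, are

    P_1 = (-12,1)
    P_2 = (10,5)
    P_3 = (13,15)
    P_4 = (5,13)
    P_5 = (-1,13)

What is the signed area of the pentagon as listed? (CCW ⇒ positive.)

Apply Gauss's area formula: 2A = Σ (x_i·y_{i+1} − x_{i+1}·y_i), indices taken mod 5.
Σ = (-70) + (85) + (94) + (78) + (155) = 342
Signed area = Σ/2 = 171 (positive ⇒ counter-clockwise traversal).

171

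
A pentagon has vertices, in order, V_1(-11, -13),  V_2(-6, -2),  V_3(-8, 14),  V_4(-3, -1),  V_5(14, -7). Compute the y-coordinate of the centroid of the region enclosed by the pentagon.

-173/33

Apply the shoelace (surveyor's) formula. First the cross-terms c_i = x_i·y_{i+1} − x_{i+1}·y_i:
  -56, -100, 50, 35, -259  ⇒  2A = -330, A = -165.
Then Σ (y_i + y_{i+1})·c_i = 5190, so ȳ = 5190 / (6·(-165)) = -173/33.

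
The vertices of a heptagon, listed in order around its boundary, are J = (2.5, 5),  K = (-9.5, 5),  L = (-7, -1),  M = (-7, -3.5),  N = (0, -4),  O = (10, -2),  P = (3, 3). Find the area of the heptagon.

Σ = (60) + (44.5) + (17.5) + (28) + (40) + (36) + (7.5) = 233.5
Area = |Σ|/2 = 116.75.

116.75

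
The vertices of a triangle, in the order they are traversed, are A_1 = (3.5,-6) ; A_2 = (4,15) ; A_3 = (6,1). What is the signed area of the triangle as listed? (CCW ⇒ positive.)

Apply the shoelace formula: 2A = Σ (x_i·y_{i+1} − x_{i+1}·y_i), indices taken mod 3.
Σ = (76.5) + (-86) + (-39.5) = -49
Signed area = Σ/2 = -24.5 (negative ⇒ clockwise traversal).

-24.5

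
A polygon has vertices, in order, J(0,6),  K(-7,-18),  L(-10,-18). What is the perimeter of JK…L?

54

|JK| = √((-7)² + (-24)²) = √625 = 25
|KL| = √((-3)² + (0)²) = √9 = 3
|LJ| = √((10)² + (24)²) = √676 = 26
Perimeter = 25 + 3 + 26 = 54.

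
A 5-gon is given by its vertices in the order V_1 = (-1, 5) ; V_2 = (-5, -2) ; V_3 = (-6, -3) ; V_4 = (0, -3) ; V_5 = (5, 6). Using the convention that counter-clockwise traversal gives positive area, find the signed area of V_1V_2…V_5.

Apply the surveyor's formula: 2A = Σ (x_i·y_{i+1} − x_{i+1}·y_i), indices taken mod 5.
Cross-terms: 27, 3, 18, 15, 31  ⇒  Σ = 94
Signed area = Σ/2 = 47 (positive ⇒ counter-clockwise traversal).

47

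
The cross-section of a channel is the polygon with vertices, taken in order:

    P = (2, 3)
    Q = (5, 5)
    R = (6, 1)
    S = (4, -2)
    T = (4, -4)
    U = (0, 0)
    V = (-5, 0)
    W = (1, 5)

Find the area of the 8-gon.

Apply the shoelace formula: 2A = Σ (x_i·y_{i+1} − x_{i+1}·y_i), indices taken mod 8.
P→Q: (2)(5) − (5)(3) = -5
Q→R: (5)(1) − (6)(5) = -25
R→S: (6)(-2) − (4)(1) = -16
S→T: (4)(-4) − (4)(-2) = -8
T→U: (4)(0) − (0)(-4) = 0
U→V: (0)(0) − (-5)(0) = 0
V→W: (-5)(5) − (1)(0) = -25
W→P: (1)(3) − (2)(5) = -7
Σ = -86
Area = |Σ|/2 = 43.

43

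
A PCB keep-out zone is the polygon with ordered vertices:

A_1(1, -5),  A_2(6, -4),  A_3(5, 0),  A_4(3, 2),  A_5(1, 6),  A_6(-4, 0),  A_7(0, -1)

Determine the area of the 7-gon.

50.5

Σ = (26) + (20) + (10) + (16) + (24) + (4) + (1) = 101
Area = |Σ|/2 = 50.5.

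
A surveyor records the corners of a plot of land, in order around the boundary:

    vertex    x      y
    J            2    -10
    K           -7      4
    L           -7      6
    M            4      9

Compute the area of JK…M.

Apply Gauss's area formula: 2A = Σ (x_i·y_{i+1} − x_{i+1}·y_i), indices taken mod 4.
Cross-terms: -62, -14, -87, -58  ⇒  Σ = -221
Area = |Σ|/2 = 110.5.

110.5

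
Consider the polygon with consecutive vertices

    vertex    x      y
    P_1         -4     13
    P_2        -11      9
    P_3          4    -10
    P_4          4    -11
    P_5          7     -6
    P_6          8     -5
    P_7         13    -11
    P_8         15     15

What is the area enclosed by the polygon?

417.5

Σ = (107) + (74) + (-4) + (53) + (13) + (-23) + (360) + (255) = 835
Area = |Σ|/2 = 417.5.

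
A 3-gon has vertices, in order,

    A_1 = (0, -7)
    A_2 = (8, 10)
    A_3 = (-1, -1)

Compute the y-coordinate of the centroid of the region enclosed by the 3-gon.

2/3

Apply Gauss's area formula. First the cross-terms c_i = x_i·y_{i+1} − x_{i+1}·y_i:
  56, 2, 7  ⇒  2A = 65, A = 32.5.
Then Σ (y_i + y_{i+1})·c_i = 130, so ȳ = 130 / (6·32.5) = 2/3.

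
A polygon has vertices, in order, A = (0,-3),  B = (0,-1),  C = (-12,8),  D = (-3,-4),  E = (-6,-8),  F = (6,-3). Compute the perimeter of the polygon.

56

|AB| = √((0)² + (2)²) = √4 = 2
|BC| = √((-12)² + (9)²) = √225 = 15
|CD| = √((9)² + (-12)²) = √225 = 15
|DE| = √((-3)² + (-4)²) = √25 = 5
|EF| = √((12)² + (5)²) = √169 = 13
|FA| = √((-6)² + (0)²) = √36 = 6
Perimeter = 2 + 15 + 15 + 5 + 13 + 6 = 56.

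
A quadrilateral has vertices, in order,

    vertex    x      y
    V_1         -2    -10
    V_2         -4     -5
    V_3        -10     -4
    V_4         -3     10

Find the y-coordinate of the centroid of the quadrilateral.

Apply the surveyor's formula. First the cross-terms c_i = x_i·y_{i+1} − x_{i+1}·y_i:
  -30, -34, -112, 50  ⇒  2A = -126, A = -63.
Then Σ (y_i + y_{i+1})·c_i = 84, so ȳ = 84 / (6·(-63)) = -2/9.

-2/9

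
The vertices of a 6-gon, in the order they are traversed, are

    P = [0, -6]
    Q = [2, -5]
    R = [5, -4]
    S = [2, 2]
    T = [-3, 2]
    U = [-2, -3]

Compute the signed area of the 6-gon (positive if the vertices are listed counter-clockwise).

Cross-terms: 12, 17, 18, 10, 13, 12  ⇒  Σ = 82
Signed area = Σ/2 = 41 (positive ⇒ counter-clockwise traversal).

41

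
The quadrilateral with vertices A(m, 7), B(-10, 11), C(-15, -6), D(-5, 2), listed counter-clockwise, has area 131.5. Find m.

7

Write out the shoelace sum; only the two edges meeting at A involve m:
2·Area = [((-5)·7 − m·2) + (m·11 − (-10)·7)] + 165
       = 9·m + 200 = 263
⇒ m = 7.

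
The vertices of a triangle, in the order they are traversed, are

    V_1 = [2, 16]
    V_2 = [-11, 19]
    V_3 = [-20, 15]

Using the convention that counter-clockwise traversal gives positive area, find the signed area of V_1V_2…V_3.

39.5

Σ = (214) + (215) + (-350) = 79
Signed area = Σ/2 = 39.5 (positive ⇒ counter-clockwise traversal).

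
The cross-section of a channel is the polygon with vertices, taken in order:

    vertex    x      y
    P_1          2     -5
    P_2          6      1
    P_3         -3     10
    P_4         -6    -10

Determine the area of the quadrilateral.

117.5

Apply the surveyor's formula: 2A = Σ (x_i·y_{i+1} − x_{i+1}·y_i), indices taken mod 4.
Cross-terms: 32, 63, 90, 50  ⇒  Σ = 235
Area = |Σ|/2 = 117.5.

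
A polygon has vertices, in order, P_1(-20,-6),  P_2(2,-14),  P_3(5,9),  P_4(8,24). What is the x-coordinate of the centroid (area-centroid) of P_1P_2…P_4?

-460/129

Apply the shoelace (surveyor's) formula. First the cross-terms c_i = x_i·y_{i+1} − x_{i+1}·y_i:
  292, 88, 48, 432  ⇒  2A = 860, A = 430.
Then Σ (x_i + x_{i+1})·c_i = -9200, so x̄ = -9200 / (6·430) = -460/129.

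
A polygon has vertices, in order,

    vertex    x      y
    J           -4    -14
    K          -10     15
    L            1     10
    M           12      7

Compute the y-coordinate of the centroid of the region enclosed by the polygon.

502/213

Apply the shoelace formula. First the cross-terms c_i = x_i·y_{i+1} − x_{i+1}·y_i:
  -200, -115, -113, -140  ⇒  2A = -568, A = -284.
Then Σ (y_i + y_{i+1})·c_i = -4016, so ȳ = -4016 / (6·(-284)) = 502/213.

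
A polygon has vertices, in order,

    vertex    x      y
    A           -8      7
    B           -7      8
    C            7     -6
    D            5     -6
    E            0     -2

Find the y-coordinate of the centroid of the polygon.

Apply Gauss's area formula. First the cross-terms c_i = x_i·y_{i+1} − x_{i+1}·y_i:
  -15, -14, -12, -10, -16  ⇒  2A = -67, A = -33.5.
Then Σ (y_i + y_{i+1})·c_i = -109, so ȳ = -109 / (6·(-33.5)) = 109/201.

109/201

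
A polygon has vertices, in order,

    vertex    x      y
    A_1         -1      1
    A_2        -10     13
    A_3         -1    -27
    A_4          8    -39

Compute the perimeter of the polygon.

|A_1A_2| = √((-9)² + (12)²) = √225 = 15
|A_2A_3| = √((9)² + (-40)²) = √1681 = 41
|A_3A_4| = √((9)² + (-12)²) = √225 = 15
|A_4A_1| = √((-9)² + (40)²) = √1681 = 41
Perimeter = 15 + 41 + 15 + 41 = 112.

112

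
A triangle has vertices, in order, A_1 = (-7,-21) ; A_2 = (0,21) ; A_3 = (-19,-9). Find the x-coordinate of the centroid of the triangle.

Apply the shoelace (surveyor's) formula. First the cross-terms c_i = x_i·y_{i+1} − x_{i+1}·y_i:
  -147, 399, 336  ⇒  2A = 588, A = 294.
Then Σ (x_i + x_{i+1})·c_i = -15288, so x̄ = -15288 / (6·294) = -26/3.

-26/3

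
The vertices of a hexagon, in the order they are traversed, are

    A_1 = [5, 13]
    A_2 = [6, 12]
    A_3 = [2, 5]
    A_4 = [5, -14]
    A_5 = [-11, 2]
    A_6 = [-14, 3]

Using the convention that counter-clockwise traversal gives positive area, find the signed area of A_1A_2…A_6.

Cross-terms: -18, 6, -53, -144, -5, -197  ⇒  Σ = -411
Signed area = Σ/2 = -205.5 (negative ⇒ clockwise traversal).

-205.5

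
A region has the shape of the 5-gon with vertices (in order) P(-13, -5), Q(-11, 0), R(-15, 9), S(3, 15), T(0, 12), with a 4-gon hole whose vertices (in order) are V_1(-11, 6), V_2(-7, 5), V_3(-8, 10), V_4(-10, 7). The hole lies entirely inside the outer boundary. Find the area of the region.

Outer boundary:
Σ = (-55) + (-99) + (-252) + (36) + (156) = -214
Area = |Σ|/2 = 107.
Hole:
Cross-terms: -13, -30, 44, 17  ⇒  Σ = 18
Area = |Σ|/2 = 9.
Net area = 107 − 9 = 98.

98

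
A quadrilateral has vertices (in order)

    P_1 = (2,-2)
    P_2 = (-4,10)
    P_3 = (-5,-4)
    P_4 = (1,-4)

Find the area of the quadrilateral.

54

P_1→P_2: (2)(10) − (-4)(-2) = 12
P_2→P_3: (-4)(-4) − (-5)(10) = 66
P_3→P_4: (-5)(-4) − (1)(-4) = 24
P_4→P_1: (1)(-2) − (2)(-4) = 6
Σ = 108
Area = |Σ|/2 = 54.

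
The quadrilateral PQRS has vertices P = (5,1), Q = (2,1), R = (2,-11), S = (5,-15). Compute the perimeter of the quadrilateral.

|PQ| = √((-3)² + (0)²) = √9 = 3
|QR| = √((0)² + (-12)²) = √144 = 12
|RS| = √((3)² + (-4)²) = √25 = 5
|SP| = √((0)² + (16)²) = √256 = 16
Perimeter = 3 + 12 + 5 + 16 = 36.

36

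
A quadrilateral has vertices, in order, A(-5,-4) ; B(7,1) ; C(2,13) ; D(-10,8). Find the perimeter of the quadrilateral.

|AB| = √((12)² + (5)²) = √169 = 13
|BC| = √((-5)² + (12)²) = √169 = 13
|CD| = √((-12)² + (-5)²) = √169 = 13
|DA| = √((5)² + (-12)²) = √169 = 13
Perimeter = 13 + 13 + 13 + 13 = 52.

52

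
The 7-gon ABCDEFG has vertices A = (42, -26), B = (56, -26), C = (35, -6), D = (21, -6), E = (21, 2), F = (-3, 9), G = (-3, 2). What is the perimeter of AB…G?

150

|AB| = √((14)² + (0)²) = √196 = 14
|BC| = √((-21)² + (20)²) = √841 = 29
|CD| = √((-14)² + (0)²) = √196 = 14
|DE| = √((0)² + (8)²) = √64 = 8
|EF| = √((-24)² + (7)²) = √625 = 25
|FG| = √((0)² + (-7)²) = √49 = 7
|GA| = √((45)² + (-28)²) = √2809 = 53
Perimeter = 14 + 29 + 14 + 8 + 25 + 7 + 53 = 150.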